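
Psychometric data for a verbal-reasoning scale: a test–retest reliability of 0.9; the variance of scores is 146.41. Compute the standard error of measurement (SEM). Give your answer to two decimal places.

3.83

SD = √146.41 ≈ 12.1000
The standard error of measurement is 12.1000·√(1 − 0.9000) ≈ 12.1000·0.3162 ≈ 3.8264.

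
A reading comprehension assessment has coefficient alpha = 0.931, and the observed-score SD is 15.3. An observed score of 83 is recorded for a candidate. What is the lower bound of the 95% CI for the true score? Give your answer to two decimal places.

SEM = 15.30000*√(1 − 0.93100) ≃ 4.01898
1.96 * SEM ≃ 7.87720
Lower bound: 83 − 7.87720 = 75.12280

75.12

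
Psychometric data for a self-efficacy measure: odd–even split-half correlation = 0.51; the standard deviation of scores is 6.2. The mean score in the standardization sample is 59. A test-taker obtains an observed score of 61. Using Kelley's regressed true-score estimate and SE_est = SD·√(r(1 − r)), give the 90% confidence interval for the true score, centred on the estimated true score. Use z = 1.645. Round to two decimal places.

[55.58, 65.13]

r_full = 2·0.51 / (1 + 0.51) ≈ 0.6755
Estimated true score = 0.6755·61 + (1 − 0.6755)·59 ≈ 60.3510
SE_est = 6.2000·√(0.6755·0.3245) ≈ 2.9028
90% CI: 60.3510 ± 4.7751 ≈ (55.5759, 65.1261)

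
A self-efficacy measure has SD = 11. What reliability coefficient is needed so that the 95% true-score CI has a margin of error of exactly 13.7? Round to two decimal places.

Required SEM = 13.7 / 1.96 ≈ 6.990
Required reliability = 1 − (SEM/SD)² = 1 − 0.404 ≈ 0.596

0.60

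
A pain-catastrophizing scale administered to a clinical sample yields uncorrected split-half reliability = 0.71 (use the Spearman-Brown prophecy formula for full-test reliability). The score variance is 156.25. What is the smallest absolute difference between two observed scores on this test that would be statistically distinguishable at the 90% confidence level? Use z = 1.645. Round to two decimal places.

11.98

SD = √156.25 = 12.500
Full-length reliability (Spearman-Brown) = 2(0.71)/(1+0.71) ≈ 0.830
SEM = 12.500 · √(1 − 0.830) = 12.500 · √0.170 ≈ 12.500 · 0.412 ≈ 5.148
SE_diff = √2 · SEM ≈ 7.280
Smallest detectable difference = 1.645·7.280 ≈ 11.975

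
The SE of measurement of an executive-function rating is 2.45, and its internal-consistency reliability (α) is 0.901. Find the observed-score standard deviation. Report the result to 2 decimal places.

7.79

σ = SEM·(1 − r)^(−1/2) ≈ 2.45×3.178 ≈ 7.787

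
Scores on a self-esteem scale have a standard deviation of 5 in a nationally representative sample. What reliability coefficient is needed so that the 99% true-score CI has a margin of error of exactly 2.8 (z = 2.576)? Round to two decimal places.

0.95

SEM needed = half-width / z = 2.8/2.576 ≈ 1.0870
r = 1 − (SEM / SD)² = 1 − (1.0870 / 5)² ≈ 1 − 0.0473 ≈ 0.9527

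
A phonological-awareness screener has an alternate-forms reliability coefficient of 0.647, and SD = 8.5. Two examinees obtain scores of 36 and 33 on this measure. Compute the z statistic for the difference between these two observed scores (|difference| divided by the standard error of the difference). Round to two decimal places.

SEM = 8.500 · √(1 − 0.647) = 8.500 · √0.353 ≈ 8.500 · 0.594 ≈ 5.050
Standard error of the difference = 5.050·√2 ≈ 7.142
z = |36 − 33| / 7.142 = 3 / 7.142 ≈ 0.420

0.42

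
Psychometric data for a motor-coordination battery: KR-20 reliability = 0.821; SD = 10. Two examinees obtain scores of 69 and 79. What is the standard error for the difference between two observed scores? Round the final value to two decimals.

SEM = 10.0000·√(1 − 0.8210) ≃ 4.2308
SE_diff = √2 · SEM ≃ 5.9833

5.98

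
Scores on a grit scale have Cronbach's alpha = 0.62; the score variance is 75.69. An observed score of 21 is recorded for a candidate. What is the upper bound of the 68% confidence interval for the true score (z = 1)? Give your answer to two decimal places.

SD = √75.69 = 8.7000
SEM = 8.7000*√(1 − 0.6200) ≈ 5.3630
Margin = 1 * 5.3630 ≈ 5.3630
Upper bound: 21 + 5.3630 = 26.3630

26.36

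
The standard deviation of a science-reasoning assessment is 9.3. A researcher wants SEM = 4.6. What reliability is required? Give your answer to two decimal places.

Required reliability = 1 − (SEM/SD)² = 1 − 0.24465 ≈ 0.75535

0.76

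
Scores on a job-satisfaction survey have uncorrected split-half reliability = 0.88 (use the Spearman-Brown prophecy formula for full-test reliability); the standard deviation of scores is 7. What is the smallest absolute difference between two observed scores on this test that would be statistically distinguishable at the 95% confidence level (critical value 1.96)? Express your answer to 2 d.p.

Full-length reliability (Spearman-Brown) = 2(0.88)/(1+0.88) ≈ 0.936
SEM = 7.000×√(1 − 0.936) ≈ 1.769
Standard error of the difference = 1.769·√2 ≈ 2.501
Smallest detectable difference = 1.96×2.501 ≈ 4.902

4.90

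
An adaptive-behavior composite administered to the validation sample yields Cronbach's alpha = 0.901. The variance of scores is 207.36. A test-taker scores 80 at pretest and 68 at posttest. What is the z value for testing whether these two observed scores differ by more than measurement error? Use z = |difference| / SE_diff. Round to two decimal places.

SD = √207.36 ≃ 14.400
The standard error of measurement is 14.400*√(1 − 0.901) ≃ 14.400*0.315 ≃ 4.531.
Standard error of the difference = 4.531·√2 ≃ 6.408
z = |80 − 68| / 6.408 = 12 / 6.408 ≃ 1.873

1.87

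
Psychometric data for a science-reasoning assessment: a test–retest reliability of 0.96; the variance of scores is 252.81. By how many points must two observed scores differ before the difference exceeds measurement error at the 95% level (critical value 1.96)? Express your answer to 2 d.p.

8.81

SD = √252.81 = 15.9000
SEM = 15.9000*√(1 − 0.9600) ≈ 3.1800
SE_diff = √2 * SEM ≈ 4.4972
Smallest detectable difference = 1.96*4.4972 ≈ 8.8145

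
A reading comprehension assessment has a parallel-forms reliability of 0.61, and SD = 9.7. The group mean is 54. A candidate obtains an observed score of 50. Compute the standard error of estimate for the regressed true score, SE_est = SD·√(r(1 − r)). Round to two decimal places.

SE_est = SD · √(r(1 − r)) = 9.7000 · √0.2379 ≈ 9.7000 · 0.4877 ≈ 4.7312

4.73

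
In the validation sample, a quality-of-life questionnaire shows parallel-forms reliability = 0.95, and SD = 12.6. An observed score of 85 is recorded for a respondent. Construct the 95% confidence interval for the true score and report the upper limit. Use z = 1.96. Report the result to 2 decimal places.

90.52

The standard error of measurement is 12.60000×√(1 − 0.95000) ≈ 12.60000×0.22361 ≈ 2.81745.
Half-width = 1.96×2.81745 ≈ 5.52219
Upper limit = 85 + 5.52219 ≈ 90.52219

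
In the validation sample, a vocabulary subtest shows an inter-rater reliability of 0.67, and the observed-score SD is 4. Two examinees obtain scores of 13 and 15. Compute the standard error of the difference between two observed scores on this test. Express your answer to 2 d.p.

3.25

The standard error of measurement is 4.000*√(1 − 0.670) ≃ 4.000*0.574 ≃ 2.298.
Standard error of the difference = 2.298·√2 ≃ 3.250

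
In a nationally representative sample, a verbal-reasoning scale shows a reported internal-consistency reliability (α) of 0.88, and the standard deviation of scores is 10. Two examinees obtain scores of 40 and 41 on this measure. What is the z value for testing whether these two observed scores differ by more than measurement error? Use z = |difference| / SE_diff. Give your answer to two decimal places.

0.20

SEM = 10.000 × √(1 − 0.880) = 10.000 × √0.120 ≃ 10.000 × 0.346 ≃ 3.464
SE_diff = √2 × SEM ≃ 4.899
z = 1 / 4.899 ≃ 0.204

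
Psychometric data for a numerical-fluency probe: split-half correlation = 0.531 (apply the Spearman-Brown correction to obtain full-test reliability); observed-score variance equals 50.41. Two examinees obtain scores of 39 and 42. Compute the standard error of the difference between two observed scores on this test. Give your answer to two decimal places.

SD = √50.41 ≈ 7.100
r_full = 2·0.531 / (1 + 0.531) ≈ 0.694
SEM = 7.100×√(1 − 0.694) ≈ 3.930
SE_diff = SEM × √2 ≈ 3.930 × 1.414 ≈ 5.557

5.56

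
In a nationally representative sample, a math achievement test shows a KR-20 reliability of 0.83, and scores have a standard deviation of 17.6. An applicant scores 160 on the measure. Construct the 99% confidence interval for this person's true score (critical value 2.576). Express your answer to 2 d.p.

[141.31, 178.69]

SEM = 17.6000×√(1 − 0.8300) ≈ 7.2567
Half-width = 2.576×7.2567 ≈ 18.6932
CI = 160 ± 18.6932 → [141.3068, 178.6932]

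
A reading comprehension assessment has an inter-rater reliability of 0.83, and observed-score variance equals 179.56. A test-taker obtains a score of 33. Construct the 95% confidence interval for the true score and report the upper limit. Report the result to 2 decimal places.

43.83

SD = √179.56 = 13.4000
The standard error of measurement is 13.4000×√(1 − 0.8300) ≃ 13.4000×0.4123 ≃ 5.5250.
1.96 × SEM ≃ 10.8289
Upper limit = 33 + 10.8289 ≃ 43.8289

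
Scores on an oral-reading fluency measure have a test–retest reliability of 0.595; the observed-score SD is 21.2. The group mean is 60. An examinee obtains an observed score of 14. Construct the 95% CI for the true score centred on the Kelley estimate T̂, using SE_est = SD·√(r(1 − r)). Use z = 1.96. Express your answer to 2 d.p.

[12.23, 53.03]

T̂ = 0.5950(14) + 0.4050(60) ≃ 32.6300
SE_est = SD · √(r(1 − r)) = 21.2000 · √0.2410 ≃ 21.2000 · 0.4909 ≃ 10.4069
95% CI: 32.6300 ± 20.3975 ≃ (12.2325, 53.0275)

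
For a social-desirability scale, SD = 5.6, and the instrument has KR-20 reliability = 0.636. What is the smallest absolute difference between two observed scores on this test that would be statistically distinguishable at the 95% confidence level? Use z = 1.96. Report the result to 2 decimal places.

9.37

SEM = 5.600 · √(1 − 0.636) = 5.600 · √0.364 ≃ 5.600 · 0.603 ≃ 3.379
SE_diff = √2 · SEM ≃ 4.778
Smallest detectable difference = 1.96·4.778 ≃ 9.365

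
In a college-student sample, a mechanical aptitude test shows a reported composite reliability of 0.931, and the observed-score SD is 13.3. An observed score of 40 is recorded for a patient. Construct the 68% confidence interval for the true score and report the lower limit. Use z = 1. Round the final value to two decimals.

SEM = 13.300×√(1 − 0.931) ≈ 3.494
Margin = 1 × 3.494 ≈ 3.494
Lower limit = 40 − 3.494 ≈ 36.506

36.51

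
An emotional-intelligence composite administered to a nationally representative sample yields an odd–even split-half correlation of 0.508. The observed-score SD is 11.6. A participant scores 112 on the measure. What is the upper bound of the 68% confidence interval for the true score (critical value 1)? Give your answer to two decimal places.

118.63

Spearman-Brown: r = 2(0.508) / (1 + 0.508) = 1.016 / 1.508 ≈ 0.674
SEM = 11.600·√(1 − 0.674) ≈ 6.626
Margin = 1 · 6.626 ≈ 6.626
Upper limit = 112 + 6.626 ≈ 118.626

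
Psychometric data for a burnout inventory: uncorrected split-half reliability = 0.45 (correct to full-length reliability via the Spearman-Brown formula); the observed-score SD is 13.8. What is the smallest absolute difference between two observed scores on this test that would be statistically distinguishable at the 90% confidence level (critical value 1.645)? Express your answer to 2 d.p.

19.77

Spearman-Brown: r = 2(0.45) / (1 + 0.45) = 0.9000 / 1.4500 ≃ 0.6207
SEM = 13.8000 · √(1 − 0.6207) = 13.8000 · √0.3793 ≃ 13.8000 · 0.6159 ≃ 8.4992
Standard error of the difference = 8.4992·√2 ≃ 12.0196
Smallest detectable difference = 1.645·12.0196 ≃ 19.7723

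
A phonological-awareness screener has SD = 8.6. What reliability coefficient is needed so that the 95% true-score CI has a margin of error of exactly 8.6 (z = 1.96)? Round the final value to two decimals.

SEM needed = half-width / z = 8.6/1.96 ≈ 4.3878
Required reliability = 1 − (SEM/SD)² = 1 − 0.2603 ≈ 0.7397

0.74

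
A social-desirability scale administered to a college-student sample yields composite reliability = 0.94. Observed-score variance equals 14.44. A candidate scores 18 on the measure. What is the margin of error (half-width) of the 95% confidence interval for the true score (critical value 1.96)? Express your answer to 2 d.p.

σ = 14.44^(1/2) = 3.800
SEM = 3.800 · √(1 − 0.940) = 3.800 · √0.060 ≈ 3.800 · 0.245 ≈ 0.931
Half-width = 1.96·0.931 ≈ 1.824

1.82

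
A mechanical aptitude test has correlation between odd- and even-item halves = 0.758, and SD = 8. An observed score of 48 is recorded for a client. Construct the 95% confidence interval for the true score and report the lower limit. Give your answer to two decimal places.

r_full = 2·0.758 / (1 + 0.758) ≈ 0.862
SEM = 8.000*√(1 − 0.862) ≈ 2.968
Half-width = 1.96*2.968 ≈ 5.818
Lower limit = 48 − 5.818 ≈ 42.182

42.18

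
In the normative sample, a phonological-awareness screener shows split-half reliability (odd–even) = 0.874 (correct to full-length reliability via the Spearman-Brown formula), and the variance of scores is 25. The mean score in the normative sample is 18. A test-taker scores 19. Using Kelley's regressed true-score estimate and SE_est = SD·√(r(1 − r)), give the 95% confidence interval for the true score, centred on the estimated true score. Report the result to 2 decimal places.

σ = 25^(1/2) = 5.0000
Full-length reliability (Spearman-Brown) = 2(0.874)/(1+0.874) ≃ 0.9328
T̂ = 0.9328(19) + 0.0672(18) ≃ 18.9328
SE_est = SD * √(r(1 − r)) = 5.0000 * √0.0627 ≃ 5.0000 * 0.2504 ≃ 1.2522
95% CI: 18.9328 ± 2.4542 ≃ (16.4785, 21.3870)

[16.48, 21.39]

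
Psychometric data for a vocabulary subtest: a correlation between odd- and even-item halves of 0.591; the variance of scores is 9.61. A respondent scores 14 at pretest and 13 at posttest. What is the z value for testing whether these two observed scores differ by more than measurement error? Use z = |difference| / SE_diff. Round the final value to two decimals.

SD = √9.61 = 3.1000
Full-length reliability (Spearman-Brown) = 2(0.591)/(1+0.591) ≈ 0.7429
SEM = 3.1000 * √(1 − 0.7429) = 3.1000 * √0.2571 ≈ 3.1000 * 0.5070 ≈ 1.5718
SE_diff = √2 * SEM ≈ 2.2228
z = 1 / 2.2228 ≈ 0.4499

0.45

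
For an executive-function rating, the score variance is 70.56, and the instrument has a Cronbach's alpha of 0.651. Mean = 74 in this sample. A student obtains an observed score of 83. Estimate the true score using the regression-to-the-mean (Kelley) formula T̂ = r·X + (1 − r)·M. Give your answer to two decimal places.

T̂ = r·X + (1 − r)·M = 0.65100·83 + 0.34900·74 = 54.03300 + 25.82600 ≈ 79.85900

79.86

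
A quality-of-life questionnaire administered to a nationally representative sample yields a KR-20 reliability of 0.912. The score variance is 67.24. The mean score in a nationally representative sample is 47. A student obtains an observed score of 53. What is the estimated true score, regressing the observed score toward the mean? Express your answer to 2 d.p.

Estimated true score = 0.9120·53 + (1 − 0.9120)·47 ≃ 52.4720

52.47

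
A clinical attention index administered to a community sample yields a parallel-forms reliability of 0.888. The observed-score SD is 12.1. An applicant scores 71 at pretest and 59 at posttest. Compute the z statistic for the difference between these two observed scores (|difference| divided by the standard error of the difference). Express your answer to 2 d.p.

SEM = 12.100×√(1 − 0.888) ≃ 4.049
SE_diff = SEM × √2 ≃ 4.049 × 1.414 ≃ 5.727
z = |71 − 59| / 5.727 = 12 / 5.727 ≃ 2.095

2.10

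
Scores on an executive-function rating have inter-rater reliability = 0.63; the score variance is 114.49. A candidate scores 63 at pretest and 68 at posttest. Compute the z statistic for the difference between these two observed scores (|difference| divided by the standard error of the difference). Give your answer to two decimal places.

0.54

SD = √114.49 = 10.70000
SEM = 10.70000 · √(1 − 0.63000) = 10.70000 · √0.37000 ≈ 10.70000 · 0.60828 ≈ 6.50856
SE_diff = SEM · √2 ≈ 6.50856 · 1.41421 ≈ 9.20449
z = |63 − 68| / 9.20449 = 5 / 9.20449 ≈ 0.54321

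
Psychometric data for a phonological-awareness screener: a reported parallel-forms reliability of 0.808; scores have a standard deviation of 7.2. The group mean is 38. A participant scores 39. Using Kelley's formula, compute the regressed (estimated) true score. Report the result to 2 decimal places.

38.81

T̂ = r·X + (1 − r)·M = 0.808*39 + 0.192*38 = 31.512 + 7.296 ≈ 38.808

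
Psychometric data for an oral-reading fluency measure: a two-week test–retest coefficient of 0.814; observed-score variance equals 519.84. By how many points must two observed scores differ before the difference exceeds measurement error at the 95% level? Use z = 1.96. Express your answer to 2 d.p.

27.26

SD = √519.84 ≈ 22.8000
SEM = 22.8000 × √(1 − 0.8140) = 22.8000 × √0.1860 ≈ 22.8000 × 0.4313 ≈ 9.8331
SE_diff = √2 × SEM ≈ 13.9061
Smallest detectable difference = 1.96×13.9061 ≈ 27.2560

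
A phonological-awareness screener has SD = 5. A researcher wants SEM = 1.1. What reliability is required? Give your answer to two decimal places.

r = 1 − (1.100/5)² ≈ 1 − 0.048 ≈ 0.952

0.95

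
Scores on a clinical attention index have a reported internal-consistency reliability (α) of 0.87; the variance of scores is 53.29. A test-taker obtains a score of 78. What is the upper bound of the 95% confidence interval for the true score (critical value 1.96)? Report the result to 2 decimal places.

σ = 53.29^(1/2) = 7.3000
SEM = 7.3000 · √(1 − 0.8700) = 7.3000 · √0.1300 ≈ 7.3000 · 0.3606 ≈ 2.6321
1.96 · SEM ≈ 5.1588
Upper bound: 78 + 5.1588 = 83.1588

83.16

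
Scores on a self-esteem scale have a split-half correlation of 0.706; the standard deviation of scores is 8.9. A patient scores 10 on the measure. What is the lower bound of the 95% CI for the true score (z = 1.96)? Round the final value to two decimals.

r_full = 2·0.706 / (1 + 0.706) ≈ 0.828
SEM = 8.900 × √(1 − 0.828) = 8.900 × √0.172 ≈ 8.900 × 0.415 ≈ 3.695
Margin = 1.96 × 3.695 ≈ 7.242
Lower limit = 10 − 7.242 ≈ 2.758

2.76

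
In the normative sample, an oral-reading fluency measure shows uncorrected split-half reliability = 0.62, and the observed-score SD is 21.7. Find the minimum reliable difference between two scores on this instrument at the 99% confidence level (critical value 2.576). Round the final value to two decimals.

38.29

Full-length reliability (Spearman-Brown) = 2(0.62)/(1+0.62) ≈ 0.765
SEM = 21.700 * √(1 − 0.765) = 21.700 * √0.235 ≈ 21.700 * 0.484 ≈ 10.510
SE_diff = SEM * √2 ≈ 10.510 * 1.414 ≈ 14.863
Smallest detectable difference = 2.576*14.863 ≈ 38.287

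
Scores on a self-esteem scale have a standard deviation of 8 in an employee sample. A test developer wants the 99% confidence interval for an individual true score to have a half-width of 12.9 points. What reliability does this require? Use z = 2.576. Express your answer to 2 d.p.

Required SEM = 12.9 / 2.576 ≈ 5.00776
Required reliability = 1 − (SEM/SD)² = 1 − 0.39184 ≈ 0.60816

0.61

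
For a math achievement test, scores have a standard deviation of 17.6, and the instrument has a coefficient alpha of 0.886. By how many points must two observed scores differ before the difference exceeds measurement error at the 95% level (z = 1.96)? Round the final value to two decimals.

16.47

The standard error of measurement is 17.6000*√(1 − 0.8860) ≈ 17.6000*0.3376 ≈ 5.9424.
Standard error of the difference = 5.9424·√2 ≈ 8.4039
Minimum reliable difference = 1.96 * SE_diff ≈ 1.96 * 8.4039 ≈ 16.4716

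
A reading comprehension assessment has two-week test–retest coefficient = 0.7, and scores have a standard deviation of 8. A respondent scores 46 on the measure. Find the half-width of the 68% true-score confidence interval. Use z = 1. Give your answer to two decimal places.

4.38

SEM = 8.0000 × √(1 − 0.7000) = 8.0000 × √0.3000 ≈ 8.0000 × 0.5477 ≈ 4.3818
Half-width = 1×4.3818 ≈ 4.3818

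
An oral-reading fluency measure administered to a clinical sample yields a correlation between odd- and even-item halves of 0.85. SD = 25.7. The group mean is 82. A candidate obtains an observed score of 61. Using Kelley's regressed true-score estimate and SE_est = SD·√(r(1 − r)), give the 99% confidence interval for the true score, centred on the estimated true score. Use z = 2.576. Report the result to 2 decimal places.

Spearman-Brown: r = 2(0.85) / (1 + 0.85) = 1.7000 / 1.8500 ≈ 0.9189
T̂ = r·X + (1 − r)·M = 0.9189×61 + 0.0811×82 ≈ 56.0541 + 6.6486 ≈ 62.7027
SE_est = SD × √(r(1 − r)) = 25.7000 × √0.0745 ≈ 25.7000 × 0.2730 ≈ 7.0151
99% CI: 62.7027 ± 18.0708 ≈ (44.6319, 80.7735)

[44.63, 80.77]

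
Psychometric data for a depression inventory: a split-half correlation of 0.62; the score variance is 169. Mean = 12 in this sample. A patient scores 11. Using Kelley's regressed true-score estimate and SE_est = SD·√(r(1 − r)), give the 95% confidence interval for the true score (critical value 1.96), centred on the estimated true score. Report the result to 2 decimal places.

[0.44, 22.03]

σ = 169^(1/2) = 13.0000
r_full = 2·0.62 / (1 + 0.62) ≈ 0.7654
T̂ = 0.7654(11) + 0.2346(12) ≈ 11.2346
SE_est = SD · √(r(1 − r)) = 13.0000 · √0.1795 ≈ 13.0000 · 0.4237 ≈ 5.5085
95% CI: 11.2346 ± 10.7966 ≈ (0.4380, 22.0312)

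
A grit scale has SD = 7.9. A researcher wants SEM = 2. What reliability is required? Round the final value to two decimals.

0.94

Required reliability = 1 − (SEM/SD)² = 1 − 0.064 ≈ 0.936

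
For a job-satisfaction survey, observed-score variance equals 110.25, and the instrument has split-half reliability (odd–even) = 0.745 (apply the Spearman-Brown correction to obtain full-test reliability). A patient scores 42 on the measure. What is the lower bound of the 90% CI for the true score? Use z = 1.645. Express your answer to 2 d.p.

SD = √110.25 ≃ 10.500
Spearman-Brown: r = 2(0.745) / (1 + 0.745) = 1.490 / 1.745 ≃ 0.854
SEM = 10.500*√(1 − 0.854) ≃ 4.014
Margin = 1.645 * 4.014 ≃ 6.603
Lower limit = 42 − 6.603 ≃ 35.397

35.40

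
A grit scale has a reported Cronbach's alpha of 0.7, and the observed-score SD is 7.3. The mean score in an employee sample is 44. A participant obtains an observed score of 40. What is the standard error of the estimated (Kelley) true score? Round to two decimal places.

SE_est = SD × √(r(1 − r)) = 7.300 × √0.210 ≃ 7.300 × 0.458 ≃ 3.345

3.35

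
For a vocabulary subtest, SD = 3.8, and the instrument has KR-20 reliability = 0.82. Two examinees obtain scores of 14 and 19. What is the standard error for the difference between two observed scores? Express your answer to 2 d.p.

2.28

SEM = 3.8000 * √(1 − 0.8200) = 3.8000 * √0.1800 ≈ 3.8000 * 0.4243 ≈ 1.6122
SE_diff = SEM * √2 ≈ 1.6122 * 1.4142 ≈ 2.2800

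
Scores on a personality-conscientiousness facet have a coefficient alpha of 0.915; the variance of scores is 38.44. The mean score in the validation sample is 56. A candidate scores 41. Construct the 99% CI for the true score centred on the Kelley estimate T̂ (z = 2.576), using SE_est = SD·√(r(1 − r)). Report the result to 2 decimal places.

σ = 38.44^(1/2) = 6.2000
Estimated true score = 0.9150*41 + (1 − 0.9150)*56 ≈ 42.2750
SE_est = SD * √(r(1 − r)) = 6.2000 * √0.0778 ≈ 6.2000 * 0.2789 ≈ 1.7291
99% CI: 42.2750 ± 4.4541 ≈ (37.8209, 46.7291)

[37.82, 46.73]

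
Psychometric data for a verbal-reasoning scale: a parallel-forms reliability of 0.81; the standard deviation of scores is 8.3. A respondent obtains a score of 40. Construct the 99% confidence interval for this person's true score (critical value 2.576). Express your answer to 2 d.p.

SEM = 8.300*√(1 − 0.810) ≈ 3.618
2.576 * SEM ≈ 9.320
CI = 40 ± 9.320 → [30.680, 49.320]

[30.68, 49.32]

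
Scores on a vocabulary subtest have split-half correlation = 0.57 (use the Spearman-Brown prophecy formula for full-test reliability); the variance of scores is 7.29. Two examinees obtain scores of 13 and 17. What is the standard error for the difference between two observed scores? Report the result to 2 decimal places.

SD = √7.29 ≈ 2.7000
Spearman-Brown: r = 2(0.57) / (1 + 0.57) = 1.1400 / 1.5700 ≈ 0.7261
SEM = 2.7000*√(1 − 0.7261) ≈ 1.4130
SE_diff = SEM * √2 ≈ 1.4130 * 1.4142 ≈ 1.9983

2.00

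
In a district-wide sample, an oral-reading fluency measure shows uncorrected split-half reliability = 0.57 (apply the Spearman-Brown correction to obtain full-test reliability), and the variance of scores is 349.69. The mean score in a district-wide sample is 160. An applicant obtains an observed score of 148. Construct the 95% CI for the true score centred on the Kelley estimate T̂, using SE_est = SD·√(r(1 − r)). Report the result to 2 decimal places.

[134.94, 167.63]

σ = 349.69^(1/2) = 18.700
Full-length reliability (Spearman-Brown) = 2(0.57)/(1+0.57) ≈ 0.726
Estimated true score = 0.726*148 + (1 − 0.726)*160 ≈ 151.287
SE_est = SD * √(r(1 − r)) = 18.700 * √0.199 ≈ 18.700 * 0.446 ≈ 8.339
CI = 151.287 ± 1.96 * 8.339 → [134.942, 167.632]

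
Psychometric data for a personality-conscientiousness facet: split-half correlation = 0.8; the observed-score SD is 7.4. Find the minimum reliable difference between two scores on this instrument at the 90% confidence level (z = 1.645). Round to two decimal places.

5.74

Spearman-Brown: r = 2(0.8) / (1 + 0.8) = 1.600 / 1.800 ≈ 0.889
SEM = 7.400*√(1 − 0.889) ≈ 2.467
Standard error of the difference = 2.467·√2 ≈ 3.488
Smallest detectable difference = 1.645*3.488 ≈ 5.738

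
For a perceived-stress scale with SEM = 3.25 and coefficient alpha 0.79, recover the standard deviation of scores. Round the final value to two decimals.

σ = SEM·(1 − r)^(−1/2) ≃ 3.25*2.182 ≃ 7.092

7.09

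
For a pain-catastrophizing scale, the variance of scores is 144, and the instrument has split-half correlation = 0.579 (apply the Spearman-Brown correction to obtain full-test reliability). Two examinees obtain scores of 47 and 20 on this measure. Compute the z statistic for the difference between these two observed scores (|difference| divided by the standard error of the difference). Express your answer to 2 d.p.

3.08

σ = 144^(1/2) = 12.0000
Spearman-Brown: r = 2(0.579) / (1 + 0.579) = 1.1580 / 1.5790 ≈ 0.7334
SEM = 12.0000 · √(1 − 0.7334) = 12.0000 · √0.2666 ≈ 12.0000 · 0.5164 ≈ 6.1963
Standard error of the difference = 6.1963·√2 ≈ 8.7629
z = 27 / 8.7629 ≈ 3.0812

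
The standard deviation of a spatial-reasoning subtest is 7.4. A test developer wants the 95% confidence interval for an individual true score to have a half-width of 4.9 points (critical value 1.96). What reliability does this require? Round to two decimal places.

0.89

SEM needed = half-width / z = 4.9/1.96 ≃ 2.500
r = 1 − (SEM / SD)² = 1 − (2.500 / 7.4)² ≃ 1 − 0.114 ≃ 0.886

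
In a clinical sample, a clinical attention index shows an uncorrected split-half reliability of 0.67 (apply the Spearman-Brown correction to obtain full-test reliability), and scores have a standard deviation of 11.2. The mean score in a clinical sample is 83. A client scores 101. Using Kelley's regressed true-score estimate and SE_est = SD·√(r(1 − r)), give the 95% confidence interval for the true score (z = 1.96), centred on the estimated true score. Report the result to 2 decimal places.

[88.70, 106.18]

r_full = 2·0.67 / (1 + 0.67) ≈ 0.802
T̂ = r·X + (1 − r)·M = 0.802·101 + 0.198·83 ≈ 81.042 + 16.401 ≈ 97.443
SE_est = 11.200·√[r(1 − r)] ≈ 4.460
95% CI: 97.443 ± 8.741 ≈ (88.702, 106.184)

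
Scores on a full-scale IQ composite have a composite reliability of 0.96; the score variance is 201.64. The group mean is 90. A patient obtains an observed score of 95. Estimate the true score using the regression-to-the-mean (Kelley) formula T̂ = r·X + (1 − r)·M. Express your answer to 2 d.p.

94.80

T̂ = 0.960(95) + 0.040(90) ≈ 94.800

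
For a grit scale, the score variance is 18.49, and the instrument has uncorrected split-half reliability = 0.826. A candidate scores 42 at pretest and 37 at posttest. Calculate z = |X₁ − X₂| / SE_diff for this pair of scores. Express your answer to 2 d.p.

2.66

SD = √18.49 ≈ 4.3000
Spearman-Brown: r = 2(0.826) / (1 + 0.826) = 1.6520 / 1.8260 ≈ 0.9047
SEM = 4.3000 × √(1 − 0.9047) = 4.3000 × √0.0953 ≈ 4.3000 × 0.3087 ≈ 1.3274
Standard error of the difference = 1.3274·√2 ≈ 1.8772
z = |42 − 37| / 1.8772 = 5 / 1.8772 ≈ 2.6636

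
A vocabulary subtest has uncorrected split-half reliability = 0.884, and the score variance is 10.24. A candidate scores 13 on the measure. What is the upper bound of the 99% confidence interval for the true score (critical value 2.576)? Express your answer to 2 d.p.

SD = √10.24 = 3.2000
Full-length reliability (Spearman-Brown) = 2(0.884)/(1+0.884) ≃ 0.9384
SEM = 3.2000 × √(1 − 0.9384) = 3.2000 × √0.0616 ≃ 3.2000 × 0.2481 ≃ 0.7940
Margin = 2.576 × 0.7940 ≃ 2.0454
Upper bound: 13 + 2.0454 = 15.0454

15.05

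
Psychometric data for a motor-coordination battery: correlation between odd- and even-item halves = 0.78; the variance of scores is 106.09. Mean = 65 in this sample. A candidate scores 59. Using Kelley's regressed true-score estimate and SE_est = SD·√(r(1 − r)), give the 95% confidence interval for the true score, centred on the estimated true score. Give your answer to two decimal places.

[53.10, 66.39]

SD = √106.09 = 10.300
r_full = 2·0.78 / (1 + 0.78) ≈ 0.876
T̂ = 0.876(59) + 0.124(65) ≈ 59.742
SE_est = 10.300·√[r(1 − r)] ≈ 3.390
CI = 59.742 ± 1.96 * 3.390 → [53.097, 66.386]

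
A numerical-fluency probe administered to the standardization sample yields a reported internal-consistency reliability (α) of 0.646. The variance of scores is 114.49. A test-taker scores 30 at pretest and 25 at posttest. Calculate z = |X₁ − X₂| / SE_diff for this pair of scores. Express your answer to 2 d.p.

0.56

SD = √114.49 ≈ 10.700
SEM = 10.700 * √(1 − 0.646) = 10.700 * √0.354 ≈ 10.700 * 0.595 ≈ 6.366
Standard error of the difference = 6.366·√2 ≈ 9.003
z = 5 / 9.003 ≈ 0.555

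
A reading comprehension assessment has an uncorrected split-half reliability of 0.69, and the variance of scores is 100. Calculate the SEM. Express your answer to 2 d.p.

σ = 100^(1/2) = 10.000
Full-length reliability (Spearman-Brown) = 2(0.69)/(1+0.69) ≈ 0.817
SEM = 10.000*√(1 − 0.817) ≈ 4.283

4.28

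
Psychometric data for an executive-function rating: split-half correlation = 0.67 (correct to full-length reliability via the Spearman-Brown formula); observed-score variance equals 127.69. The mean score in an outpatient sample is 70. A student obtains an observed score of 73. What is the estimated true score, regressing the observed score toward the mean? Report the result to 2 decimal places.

72.41

Spearman-Brown: r = 2(0.67) / (1 + 0.67) = 1.34000 / 1.67000 ≈ 0.80240
T̂ = 0.80240(73) + 0.19760(70) ≈ 72.40719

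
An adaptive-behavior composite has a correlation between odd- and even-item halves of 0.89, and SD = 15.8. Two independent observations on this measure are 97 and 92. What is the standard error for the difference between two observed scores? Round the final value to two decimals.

5.39

r_full = 2·0.89 / (1 + 0.89) ≈ 0.942
The standard error of measurement is 15.800*√(1 − 0.942) ≈ 15.800*0.241 ≈ 3.812.
SE_diff = SEM * √2 ≈ 3.812 * 1.414 ≈ 5.391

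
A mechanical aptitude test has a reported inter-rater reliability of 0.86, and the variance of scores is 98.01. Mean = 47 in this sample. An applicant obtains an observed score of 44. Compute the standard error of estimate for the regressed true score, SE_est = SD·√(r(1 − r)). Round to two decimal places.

3.44

SD = √98.01 = 9.9000
SE_est = SD * √(r(1 − r)) = 9.9000 * √0.1204 ≈ 9.9000 * 0.3470 ≈ 3.4352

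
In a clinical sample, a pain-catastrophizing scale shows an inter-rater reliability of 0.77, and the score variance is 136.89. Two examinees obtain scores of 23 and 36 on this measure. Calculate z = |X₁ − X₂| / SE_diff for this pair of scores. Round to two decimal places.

1.64

SD = √136.89 = 11.7000
SEM = 11.7000 * √(1 − 0.7700) = 11.7000 * √0.2300 ≈ 11.7000 * 0.4796 ≈ 5.6111
Standard error of the difference = 5.6111·√2 ≈ 7.9353
z = 13 / 7.9353 ≈ 1.6382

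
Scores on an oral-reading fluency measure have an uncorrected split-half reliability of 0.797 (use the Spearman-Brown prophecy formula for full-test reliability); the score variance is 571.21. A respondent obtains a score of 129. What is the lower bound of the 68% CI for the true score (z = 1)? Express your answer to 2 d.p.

σ = 571.21^(1/2) = 23.90000
r_full = 2·0.797 / (1 + 0.797) ≈ 0.88703
SEM = 23.90000 · √(1 − 0.88703) = 23.90000 · √0.11297 ≈ 23.90000 · 0.33610 ≈ 8.03289
1 · SEM ≈ 8.03289
Lower limit = 129 − 8.03289 ≈ 120.96711

120.97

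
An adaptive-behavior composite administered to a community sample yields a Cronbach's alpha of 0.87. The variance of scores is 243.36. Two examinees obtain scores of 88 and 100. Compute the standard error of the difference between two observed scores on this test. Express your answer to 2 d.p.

7.95

SD = √243.36 ≃ 15.6000
SEM = 15.6000 * √(1 − 0.8700) = 15.6000 * √0.1300 ≃ 15.6000 * 0.3606 ≃ 5.6247
Standard error of the difference = 5.6247·√2 ≃ 7.9545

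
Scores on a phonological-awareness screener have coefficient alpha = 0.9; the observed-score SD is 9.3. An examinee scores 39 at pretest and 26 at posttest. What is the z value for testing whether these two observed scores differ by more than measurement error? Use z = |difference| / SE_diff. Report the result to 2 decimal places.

SEM = 9.30000 × √(1 − 0.90000) = 9.30000 × √0.10000 ≈ 9.30000 × 0.31623 ≈ 2.94092
SE_diff = √2 × SEM ≈ 4.15909
z = 13 / 4.15909 ≈ 3.12569

3.13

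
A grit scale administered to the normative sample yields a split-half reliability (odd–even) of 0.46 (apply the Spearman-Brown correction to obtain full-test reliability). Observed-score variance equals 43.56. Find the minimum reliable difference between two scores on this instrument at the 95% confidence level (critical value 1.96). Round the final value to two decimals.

11.13

SD = √43.56 ≈ 6.60000
Full-length reliability (Spearman-Brown) = 2(0.46)/(1+0.46) ≈ 0.63014
The standard error of measurement is 6.60000*√(1 − 0.63014) ≈ 6.60000*0.60816 ≈ 4.01388.
SE_diff = SEM * √2 ≈ 4.01388 * 1.41421 ≈ 5.67648
Minimum reliable difference = 1.96 * SE_diff ≈ 1.96 * 5.67648 ≈ 11.12591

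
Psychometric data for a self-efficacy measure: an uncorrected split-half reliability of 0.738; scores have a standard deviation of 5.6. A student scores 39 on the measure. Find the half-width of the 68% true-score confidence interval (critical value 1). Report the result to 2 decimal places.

Spearman-Brown: r = 2(0.738) / (1 + 0.738) = 1.4760 / 1.7380 ≈ 0.8493
SEM = 5.6000*√(1 − 0.8493) ≈ 2.1743
Margin = 1 * 2.1743 ≈ 2.1743

2.17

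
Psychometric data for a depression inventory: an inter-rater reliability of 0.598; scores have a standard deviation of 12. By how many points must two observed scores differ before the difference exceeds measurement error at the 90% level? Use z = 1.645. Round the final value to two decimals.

17.70

SEM = 12.0000 * √(1 − 0.5980) = 12.0000 * √0.4020 ≈ 12.0000 * 0.6340 ≈ 7.6084
SE_diff = √2 * SEM ≈ 10.7599
Smallest detectable difference = 1.645*10.7599 ≈ 17.7001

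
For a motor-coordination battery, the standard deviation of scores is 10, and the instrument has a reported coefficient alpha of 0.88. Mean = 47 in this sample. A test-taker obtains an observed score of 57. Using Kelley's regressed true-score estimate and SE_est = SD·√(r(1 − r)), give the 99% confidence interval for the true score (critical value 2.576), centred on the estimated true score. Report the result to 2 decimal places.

Estimated true score = 0.880·57 + (1 − 0.880)·47 ≃ 55.800
SE_est = SD · √(r(1 − r)) = 10.000 · √0.106 ≃ 10.000 · 0.325 ≃ 3.250
CI = 55.800 ± 2.576 · 3.250 → [47.429, 64.171]

[47.43, 64.17]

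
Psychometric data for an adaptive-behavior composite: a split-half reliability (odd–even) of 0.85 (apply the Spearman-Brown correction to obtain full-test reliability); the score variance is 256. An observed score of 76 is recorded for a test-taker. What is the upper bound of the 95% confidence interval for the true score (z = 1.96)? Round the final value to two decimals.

84.93

SD = √256 = 16.000
Spearman-Brown: r = 2(0.85) / (1 + 0.85) = 1.700 / 1.850 ≈ 0.919
SEM = 16.000*√(1 − 0.919) ≈ 4.556
1.96 * SEM ≈ 8.930
Upper limit = 76 + 8.930 ≈ 84.930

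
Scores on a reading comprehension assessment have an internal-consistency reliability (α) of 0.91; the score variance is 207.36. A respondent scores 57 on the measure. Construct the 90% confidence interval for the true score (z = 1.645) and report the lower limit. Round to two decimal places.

SD = √207.36 ≈ 14.40000
SEM = 14.40000×√(1 − 0.91000) ≈ 4.32000
1.645 × SEM ≈ 7.10640
Lower bound: 57 − 7.10640 = 49.89360

49.89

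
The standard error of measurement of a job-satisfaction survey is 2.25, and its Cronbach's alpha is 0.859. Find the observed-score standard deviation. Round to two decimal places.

SD = 2.25 / √(1 − 0.859) ≈ 5.99202

5.99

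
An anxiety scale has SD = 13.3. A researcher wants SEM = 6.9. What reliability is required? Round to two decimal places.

0.73

r = 1 − (SEM / SD)² = 1 − (6.9000 / 13.3)² ≈ 1 − 0.2692 ≈ 0.7308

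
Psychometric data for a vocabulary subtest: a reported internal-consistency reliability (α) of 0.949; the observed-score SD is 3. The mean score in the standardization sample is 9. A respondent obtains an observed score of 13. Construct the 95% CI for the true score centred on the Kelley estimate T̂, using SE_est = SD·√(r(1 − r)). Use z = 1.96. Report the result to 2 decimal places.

Estimated true score = 0.9490·13 + (1 − 0.9490)·9 ≈ 12.7960
SE_est = 3.0000·√(0.9490·0.0510) ≈ 0.6600
95% CI: 12.7960 ± 1.2936 ≈ (11.5024, 14.0896)

[11.50, 14.09]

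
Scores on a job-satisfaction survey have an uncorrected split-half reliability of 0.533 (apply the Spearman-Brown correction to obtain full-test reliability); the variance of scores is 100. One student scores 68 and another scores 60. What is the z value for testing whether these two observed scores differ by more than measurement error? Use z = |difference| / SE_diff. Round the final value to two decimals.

SD = √100 ≈ 10.00000
r_full = 2·0.533 / (1 + 0.533) ≈ 0.69537
The standard error of measurement is 10.00000×√(1 − 0.69537) ≈ 10.00000×0.55193 ≈ 5.51934.
SE_diff = √2 × SEM ≈ 7.80553
z = |68 − 60| / 7.80553 = 8 / 7.80553 ≈ 1.02491

1.02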